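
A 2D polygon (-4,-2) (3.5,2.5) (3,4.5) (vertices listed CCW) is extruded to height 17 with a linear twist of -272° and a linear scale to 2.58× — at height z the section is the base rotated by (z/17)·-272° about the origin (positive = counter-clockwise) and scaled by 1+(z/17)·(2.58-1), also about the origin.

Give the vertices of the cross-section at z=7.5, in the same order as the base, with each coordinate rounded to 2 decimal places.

t = z/height = 7.5/17 = 0.441176
s = 1 + (scale-1)·z/height = 1 + (2.58-1)·7.5/17 = 1.697059
θ = twist·z/height = -272°·7.5/17 = -120.0000° = -2.094395 rad
cos θ = -0.500000, sin θ = -0.866025 (intermediates below are computed at full precision and shown rounded to 5 d.p.)
v1: (-4,-2) → rotate → (0.26795,4.46410) → ×s → (0.45473,7.57584) → (0.45,7.58)
v2: (3.5,2.5) → rotate → (0.41506,-4.28109) → ×s → (0.70439,-7.26526) → (0.70,-7.27)
v3: (3,4.5) → rotate → (2.39711,-4.84808) → ×s → (4.06804,-8.22747) → (4.07,-8.23)

Cross-section at z=7.5: (0.45,7.58) (0.70,-7.27) (4.07,-8.23)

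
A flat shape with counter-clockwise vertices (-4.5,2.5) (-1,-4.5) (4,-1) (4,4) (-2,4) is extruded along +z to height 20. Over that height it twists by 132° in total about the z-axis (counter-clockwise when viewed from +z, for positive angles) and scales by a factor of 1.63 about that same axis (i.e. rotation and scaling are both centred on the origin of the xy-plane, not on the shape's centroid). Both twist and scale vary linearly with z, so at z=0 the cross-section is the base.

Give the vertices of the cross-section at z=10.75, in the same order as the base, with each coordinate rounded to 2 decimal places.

Cross-section at z=10.75: (-5.13,-4.60) (5.26,-3.23) (3.01,4.62) (-3.31,6.81) (-5.94,-0.78)

t = z/height = 10.75/20 = 0.5375
s = 1 + (scale-1)·z/height = 1 + (1.63-1)·10.75/20 = 1.338625
θ = twist·z/height = 132°·10.75/20 = 70.9500° = 1.238311 rad
cos θ = 0.326393, sin θ = 0.945234 (intermediates below are computed at full precision and shown rounded to 5 d.p.)
v1: (-4.5,2.5) → rotate → (-3.83185,-3.43757) → ×s → (-5.12942,-4.60162) → (-5.13,-4.60)
v2: (-1,-4.5) → rotate → (3.92716,-2.41400) → ×s → (5.25699,-3.23145) → (5.26,-3.23)
v3: (4,-1) → rotate → (2.25081,3.45454) → ×s → (3.01299,4.62434) → (3.01,4.62)
v4: (4,4) → rotate → (-2.47536,5.08651) → ×s → (-3.31358,6.80893) → (-3.31,6.81)
v5: (-2,4) → rotate → (-4.43372,-0.58490) → ×s → (-5.93509,-0.78296) → (-5.94,-0.78)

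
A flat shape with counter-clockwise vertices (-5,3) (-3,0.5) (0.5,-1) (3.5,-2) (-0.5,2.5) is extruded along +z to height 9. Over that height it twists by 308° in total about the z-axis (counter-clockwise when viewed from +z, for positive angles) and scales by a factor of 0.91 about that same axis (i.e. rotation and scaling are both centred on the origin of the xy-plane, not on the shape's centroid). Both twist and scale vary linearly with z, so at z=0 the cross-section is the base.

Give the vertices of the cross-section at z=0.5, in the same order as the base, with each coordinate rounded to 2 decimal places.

Cross-section at z=0.5: (-5.63,1.39) (-3.00,-0.40) (0.77,-0.80) (3.91,-0.88) (-1.21,2.23)

t = z/height = 0.5/9 = 0.0555556
s = 1 + (scale-1)·z/height = 1 + (0.91-1)·0.5/9 = 0.995000
θ = twist·z/height = 308°·0.5/9 = 17.1111° = 0.298645 rad
cos θ = 0.955736, sin θ = 0.294226 (intermediates below are computed at full precision and shown rounded to 5 d.p.)
v1: (-5,3) → rotate → (-5.66136,1.39608) → ×s → (-5.63305,1.38910) → (-5.63,1.39)
v2: (-3,0.5) → rotate → (-3.01432,-0.40481) → ×s → (-2.99925,-0.40278) → (-3.00,-0.40)
v3: (0.5,-1) → rotate → (0.77209,-0.80862) → ×s → (0.76823,-0.80458) → (0.77,-0.80)
v4: (3.5,-2) → rotate → (3.93353,-0.88168) → ×s → (3.91386,-0.87727) → (3.91,-0.88)
v5: (-0.5,2.5) → rotate → (-1.21343,2.24223) → ×s → (-1.20737,2.23102) → (-1.21,2.23)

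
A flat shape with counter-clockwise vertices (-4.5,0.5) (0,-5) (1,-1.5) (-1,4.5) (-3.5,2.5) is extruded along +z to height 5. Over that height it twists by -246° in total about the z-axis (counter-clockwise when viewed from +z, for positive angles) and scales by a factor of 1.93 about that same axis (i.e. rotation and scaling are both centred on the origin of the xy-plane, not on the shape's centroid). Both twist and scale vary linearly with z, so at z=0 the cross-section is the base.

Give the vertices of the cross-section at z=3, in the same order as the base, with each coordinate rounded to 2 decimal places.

Cross-section at z=3: (6.34,3.10) (-4.17,6.58) (-2.57,1.14) (5.07,-5.08) (6.69,-0.37)

t = z/height = 3/5 = 0.6
s = 1 + (scale-1)·z/height = 1 + (1.93-1)·3/5 = 1.558000
θ = twist·z/height = -246°·3/5 = -147.6000° = -2.576106 rad
cos θ = -0.844328, sin θ = -0.535827 (intermediates below are computed at full precision and shown rounded to 5 d.p.)
v1: (-4.5,0.5) → rotate → (4.06739,1.98906) → ×s → (6.33699,3.09895) → (6.34,3.10)
v2: (0,-5) → rotate → (-2.67913,4.22164) → ×s → (-4.17409,6.57731) → (-4.17,6.58)
v3: (1,-1.5) → rotate → (-1.64807,0.73067) → ×s → (-2.56769,1.13838) → (-2.57,1.14)
v4: (-1,4.5) → rotate → (3.25555,-3.26365) → ×s → (5.07214,-5.08476) → (5.07,-5.08)
v5: (-3.5,2.5) → rotate → (4.29471,-0.23543) → ×s → (6.69117,-0.36679) → (6.69,-0.37)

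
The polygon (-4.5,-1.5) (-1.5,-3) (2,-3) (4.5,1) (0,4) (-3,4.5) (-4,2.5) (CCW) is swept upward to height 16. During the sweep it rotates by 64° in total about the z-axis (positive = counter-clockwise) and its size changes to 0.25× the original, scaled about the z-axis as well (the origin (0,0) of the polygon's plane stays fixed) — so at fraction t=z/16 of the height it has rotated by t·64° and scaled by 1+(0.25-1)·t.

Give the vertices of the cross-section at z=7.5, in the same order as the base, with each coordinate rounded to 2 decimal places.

t = z/height = 7.5/16 = 0.46875
s = 1 + (scale-1)·z/height = 1 + (0.25-1)·7.5/16 = 0.648438
θ = twist·z/height = 64°·7.5/16 = 30.0000° = 0.523599 rad
cos θ = 0.866025, sin θ = 0.500000 (intermediates below are computed at full precision and shown rounded to 5 d.p.)
v1: (-4.5,-1.5) → rotate → (-3.14711,-3.54904) → ×s → (-2.04071,-2.30133) → (-2.04,-2.30)
v2: (-1.5,-3) → rotate → (0.20096,-3.34808) → ×s → (0.13031,-2.17102) → (0.13,-2.17)
v3: (2,-3) → rotate → (3.23205,-1.59808) → ×s → (2.09578,-1.03625) → (2.10,-1.04)
v4: (4.5,1) → rotate → (3.39711,3.11603) → ×s → (2.20282,2.02055) → (2.20,2.02)
v5: (0,4) → rotate → (-2.00000,3.46410) → ×s → (-1.29687,2.24625) → (-1.30,2.25)
v6: (-3,4.5) → rotate → (-4.84808,2.39711) → ×s → (-3.14367,1.55438) → (-3.14,1.55)
v7: (-4,2.5) → rotate → (-4.71410,0.16506) → ×s → (-3.05680,0.10703) → (-3.06,0.11)

Cross-section at z=7.5: (-2.04,-2.30) (0.13,-2.17) (2.10,-1.04) (2.20,2.02) (-1.30,2.25) (-3.14,1.55) (-3.06,0.11)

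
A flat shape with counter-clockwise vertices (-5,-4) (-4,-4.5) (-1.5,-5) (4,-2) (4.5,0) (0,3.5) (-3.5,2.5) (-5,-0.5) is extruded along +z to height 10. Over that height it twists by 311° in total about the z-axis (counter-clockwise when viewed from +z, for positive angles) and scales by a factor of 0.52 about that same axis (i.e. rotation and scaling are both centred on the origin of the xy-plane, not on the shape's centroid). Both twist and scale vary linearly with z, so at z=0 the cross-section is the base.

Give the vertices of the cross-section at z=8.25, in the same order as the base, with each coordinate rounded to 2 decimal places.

t = z/height = 8.25/10 = 0.825
s = 1 + (scale-1)·z/height = 1 + (0.52-1)·8.25/10 = 0.604000
θ = twist·z/height = 311°·8.25/10 = 256.5750° = 4.478079 rad
cos θ = -0.232172, sin θ = -0.972675 (intermediates below are computed at full precision and shown rounded to 5 d.p.)
v1: (-5,-4) → rotate → (-2.72984,5.79206) → ×s → (-1.64882,3.49841) → (-1.65,3.50)
v2: (-4,-4.5) → rotate → (-3.44835,4.93547) → ×s → (-2.08280,2.98103) → (-2.08,2.98)
v3: (-1.5,-5) → rotate → (-4.51511,2.61987) → ×s → (-2.72713,1.58240) → (-2.73,1.58)
v4: (4,-2) → rotate → (-2.87404,-3.42635) → ×s → (-1.73592,-2.06952) → (-1.74,-2.07)
v5: (4.5,0) → rotate → (-1.04478,-4.37704) → ×s → (-0.63104,-2.64373) → (-0.63,-2.64)
v6: (0,3.5) → rotate → (3.40436,-0.81260) → ×s → (2.05623,-0.49081) → (2.06,-0.49)
v7: (-3.5,2.5) → rotate → (3.24429,2.82393) → ×s → (1.95955,1.70565) → (1.96,1.71)
v8: (-5,-0.5) → rotate → (0.67452,4.97946) → ×s → (0.40741,3.00759) → (0.41,3.01)

Cross-section at z=8.25: (-1.65,3.50) (-2.08,2.98) (-2.73,1.58) (-1.74,-2.07) (-0.63,-2.64) (2.06,-0.49) (1.96,1.71) (0.41,3.01)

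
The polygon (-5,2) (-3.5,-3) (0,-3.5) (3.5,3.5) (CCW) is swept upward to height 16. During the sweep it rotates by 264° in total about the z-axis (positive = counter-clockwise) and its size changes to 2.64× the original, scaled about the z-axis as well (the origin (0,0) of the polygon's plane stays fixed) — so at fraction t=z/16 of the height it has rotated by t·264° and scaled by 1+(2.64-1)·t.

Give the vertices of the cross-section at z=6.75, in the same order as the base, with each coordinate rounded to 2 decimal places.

t = z/height = 6.75/16 = 0.421875
s = 1 + (scale-1)·z/height = 1 + (2.64-1)·6.75/16 = 1.691875
θ = twist·z/height = 264°·6.75/16 = 111.3750° = 1.943860 rad
cos θ = -0.364470, sin θ = 0.931215 (intermediates below are computed at full precision and shown rounded to 5 d.p.)
v1: (-5,2) → rotate → (-0.04008,-5.38502) → ×s → (-0.06781,-9.11077) → (-0.07,-9.11)
v2: (-3.5,-3) → rotate → (4.06929,-2.16584) → ×s → (6.88473,-3.66433) → (6.88,-3.66)
v3: (0,-3.5) → rotate → (3.25925,1.27565) → ×s → (5.51425,2.15823) → (5.51,2.16)
v4: (3.5,3.5) → rotate → (-4.53490,1.98361) → ×s → (-7.67248,3.35601) → (-7.67,3.36)

Cross-section at z=6.75: (-0.07,-9.11) (6.88,-3.66) (5.51,2.16) (-7.67,3.36)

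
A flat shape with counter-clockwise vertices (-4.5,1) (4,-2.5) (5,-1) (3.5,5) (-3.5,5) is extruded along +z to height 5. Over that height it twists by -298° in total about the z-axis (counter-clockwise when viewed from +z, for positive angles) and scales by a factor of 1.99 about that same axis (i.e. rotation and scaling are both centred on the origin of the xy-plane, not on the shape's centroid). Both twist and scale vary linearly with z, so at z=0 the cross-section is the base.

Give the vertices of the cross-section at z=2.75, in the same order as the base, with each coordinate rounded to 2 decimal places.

t = z/height = 2.75/5 = 0.55
s = 1 + (scale-1)·z/height = 1 + (1.99-1)·2.75/5 = 1.544500
θ = twist·z/height = -298°·2.75/5 = -163.9000° = -2.860595 rad
cos θ = -0.960779, sin θ = -0.277315 (intermediates below are computed at full precision and shown rounded to 5 d.p.)
v1: (-4.5,1) → rotate → (4.60082,0.28714) → ×s → (7.10597,0.44348) → (7.11,0.44)
v2: (4,-2.5) → rotate → (-4.53640,1.29269) → ×s → (-7.00647,1.99656) → (-7.01,2.00)
v3: (5,-1) → rotate → (-5.08121,-0.42579) → ×s → (-7.84793,-0.65764) → (-7.85,-0.66)
v4: (3.5,5) → rotate → (-1.97615,-5.77450) → ×s → (-3.05217,-8.91871) → (-3.05,-8.92)
v5: (-3.5,5) → rotate → (4.74930,-3.83329) → ×s → (7.33529,-5.92052) → (7.34,-5.92)

Cross-section at z=2.75: (7.11,0.44) (-7.01,2.00) (-7.85,-0.66) (-3.05,-8.92) (7.34,-5.92)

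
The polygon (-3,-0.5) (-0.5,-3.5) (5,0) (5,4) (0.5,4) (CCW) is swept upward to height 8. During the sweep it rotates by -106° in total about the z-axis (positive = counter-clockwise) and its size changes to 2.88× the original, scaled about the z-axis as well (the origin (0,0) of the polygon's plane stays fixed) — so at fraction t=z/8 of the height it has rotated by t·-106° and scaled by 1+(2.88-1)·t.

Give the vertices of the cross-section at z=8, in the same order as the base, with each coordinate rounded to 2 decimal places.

t = z/height = 8/8 = 1
s = 1 + (scale-1)·z/height = 1 + (2.88-1)·8/8 = 2.880000
θ = twist·z/height = -106°·8/8 = -106.0000° = -1.850049 rad
cos θ = -0.275637, sin θ = -0.961262 (intermediates below are computed at full precision and shown rounded to 5 d.p.)
v1: (-3,-0.5) → rotate → (0.34628,3.02160) → ×s → (0.99729,8.70222) → (1.00,8.70)
v2: (-0.5,-3.5) → rotate → (-3.22660,1.44536) → ×s → (-9.29260,4.16264) → (-9.29,4.16)
v3: (5,0) → rotate → (-1.37819,-4.80631) → ×s → (-3.96918,-13.84217) → (-3.97,-13.84)
v4: (5,4) → rotate → (2.46686,-5.90886) → ×s → (7.10456,-17.01751) → (7.10,-17.02)
v5: (0.5,4) → rotate → (3.70723,-1.58318) → ×s → (10.67682,-4.55956) → (10.68,-4.56)

Cross-section at z=8: (1.00,8.70) (-9.29,4.16) (-3.97,-13.84) (7.10,-17.02) (10.68,-4.56)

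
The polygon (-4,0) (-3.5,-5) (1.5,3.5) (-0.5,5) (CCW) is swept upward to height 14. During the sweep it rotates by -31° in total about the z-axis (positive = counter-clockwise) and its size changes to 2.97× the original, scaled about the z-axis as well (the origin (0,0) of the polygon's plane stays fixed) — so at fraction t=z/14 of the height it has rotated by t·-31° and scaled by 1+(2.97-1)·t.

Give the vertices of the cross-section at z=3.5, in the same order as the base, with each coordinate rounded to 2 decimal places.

t = z/height = 3.5/14 = 0.25
s = 1 + (scale-1)·z/height = 1 + (2.97-1)·3.5/14 = 1.492500
θ = twist·z/height = -31°·3.5/14 = -7.7500° = -0.135263 rad
cos θ = 0.990866, sin θ = -0.134851 (intermediates below are computed at full precision and shown rounded to 5 d.p.)
v1: (-4,0) → rotate → (-3.96346,0.53940) → ×s → (-5.91547,0.80506) → (-5.92,0.81)
v2: (-3.5,-5) → rotate → (-4.14229,-4.48235) → ×s → (-6.18236,-6.68991) → (-6.18,-6.69)
v3: (1.5,3.5) → rotate → (1.95828,3.26575) → ×s → (2.92273,4.87414) → (2.92,4.87)
v4: (-0.5,5) → rotate → (0.17882,5.02175) → ×s → (0.26689,7.49497) → (0.27,7.49)

Cross-section at z=3.5: (-5.92,0.81) (-6.18,-6.69) (2.92,4.87) (0.27,7.49)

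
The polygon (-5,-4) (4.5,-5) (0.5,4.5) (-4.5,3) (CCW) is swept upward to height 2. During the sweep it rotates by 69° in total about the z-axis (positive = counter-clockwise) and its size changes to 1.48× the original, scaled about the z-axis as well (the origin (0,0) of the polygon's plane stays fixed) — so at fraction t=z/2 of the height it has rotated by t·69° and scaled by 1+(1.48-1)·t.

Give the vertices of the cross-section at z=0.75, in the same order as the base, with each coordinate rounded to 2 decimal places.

Cross-section at z=0.75: (-3.25,-6.82) (7.35,-2.99) (-1.79,5.04) (-6.32,0.87)

t = z/height = 0.75/2 = 0.375
s = 1 + (scale-1)·z/height = 1 + (1.48-1)·0.75/2 = 1.180000
θ = twist·z/height = 69°·0.75/2 = 25.8750° = 0.451604 rad
cos θ = 0.899748, sin θ = 0.436409 (intermediates below are computed at full precision and shown rounded to 5 d.p.)
v1: (-5,-4) → rotate → (-2.75310,-5.78104) → ×s → (-3.24866,-6.82163) → (-3.25,-6.82)
v2: (4.5,-5) → rotate → (6.23091,-2.53490) → ×s → (7.35248,-2.99118) → (7.35,-2.99)
v3: (0.5,4.5) → rotate → (-1.51397,4.26707) → ×s → (-1.78648,5.03514) → (-1.79,5.04)
v4: (-4.5,3) → rotate → (-5.35810,0.73540) → ×s → (-6.32255,0.86778) → (-6.32,0.87)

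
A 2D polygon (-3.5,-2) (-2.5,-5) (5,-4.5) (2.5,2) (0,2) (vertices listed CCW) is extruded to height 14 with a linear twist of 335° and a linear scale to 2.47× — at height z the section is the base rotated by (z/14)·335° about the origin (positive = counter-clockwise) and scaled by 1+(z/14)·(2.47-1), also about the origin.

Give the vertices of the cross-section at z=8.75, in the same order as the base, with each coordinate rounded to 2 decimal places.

t = z/height = 8.75/14 = 0.625
s = 1 + (scale-1)·z/height = 1 + (2.47-1)·8.75/14 = 1.918750
θ = twist·z/height = 335°·8.75/14 = 209.3750° = 3.654283 rad
cos θ = -0.871428, sin θ = -0.490524 (intermediates below are computed at full precision and shown rounded to 5 d.p.)
v1: (-3.5,-2) → rotate → (2.06895,3.45969) → ×s → (3.96980,6.63828) → (3.97,6.64)
v2: (-2.5,-5) → rotate → (-0.27405,5.58345) → ×s → (-0.52583,10.71324) → (-0.53,10.71)
v3: (5,-4.5) → rotate → (-6.56450,1.46881) → ×s → (-12.59563,2.81828) → (-12.60,2.82)
v4: (2.5,2) → rotate → (-1.19752,-2.96916) → ×s → (-2.29775,-5.69708) → (-2.30,-5.70)
v5: (0,2) → rotate → (0.98105,-1.74286) → ×s → (1.88238,-3.34410) → (1.88,-3.34)

Cross-section at z=8.75: (3.97,6.64) (-0.53,10.71) (-12.60,2.82) (-2.30,-5.70) (1.88,-3.34)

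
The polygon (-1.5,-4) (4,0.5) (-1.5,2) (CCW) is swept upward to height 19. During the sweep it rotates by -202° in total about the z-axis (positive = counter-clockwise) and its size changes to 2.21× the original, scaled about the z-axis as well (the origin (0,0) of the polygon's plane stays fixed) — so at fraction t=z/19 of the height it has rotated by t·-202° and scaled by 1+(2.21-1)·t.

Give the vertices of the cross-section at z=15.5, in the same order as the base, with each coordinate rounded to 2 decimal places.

Cross-section at z=15.5: (0.79,8.45) (-7.41,-3.04) (3.92,-3.05)

t = z/height = 15.5/19 = 0.815789
s = 1 + (scale-1)·z/height = 1 + (2.21-1)·15.5/19 = 1.987105
θ = twist·z/height = -202°·15.5/19 = -164.7895° = -2.876119 rad
cos θ = -0.964968, sin θ = -0.262366 (intermediates below are computed at full precision and shown rounded to 5 d.p.)
v1: (-1.5,-4) → rotate → (0.39799,4.25342) → ×s → (0.79084,8.45200) → (0.79,8.45)
v2: (4,0.5) → rotate → (-3.72869,-1.53195) → ×s → (-7.40930,-3.04415) → (-7.41,-3.04)
v3: (-1.5,2) → rotate → (1.97219,-1.53639) → ×s → (3.91894,-3.05296) → (3.92,-3.05)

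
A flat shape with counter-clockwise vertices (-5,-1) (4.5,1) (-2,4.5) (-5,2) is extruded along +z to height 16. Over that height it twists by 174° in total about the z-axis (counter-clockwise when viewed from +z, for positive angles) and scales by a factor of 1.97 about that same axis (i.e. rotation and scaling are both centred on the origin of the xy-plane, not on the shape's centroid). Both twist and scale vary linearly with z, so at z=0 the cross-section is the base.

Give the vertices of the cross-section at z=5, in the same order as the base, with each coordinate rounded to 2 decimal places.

t = z/height = 5/16 = 0.3125
s = 1 + (scale-1)·z/height = 1 + (1.97-1)·5/16 = 1.303125
θ = twist·z/height = 174°·5/16 = 54.3750° = 0.949023 rad
cos θ = 0.582478, sin θ = 0.812847 (intermediates below are computed at full precision and shown rounded to 5 d.p.)
v1: (-5,-1) → rotate → (-2.09954,-4.64671) → ×s → (-2.73597,-6.05525) → (-2.74,-6.06)
v2: (4.5,1) → rotate → (1.80830,4.24029) → ×s → (2.35644,5.52563) → (2.36,5.53)
v3: (-2,4.5) → rotate → (-4.82277,0.99546) → ×s → (-6.28467,1.29720) → (-6.28,1.30)
v4: (-5,2) → rotate → (-4.53808,-2.89928) → ×s → (-5.91369,-3.77812) → (-5.91,-3.78)

Cross-section at z=5: (-2.74,-6.06) (2.36,5.53) (-6.28,1.30) (-5.91,-3.78)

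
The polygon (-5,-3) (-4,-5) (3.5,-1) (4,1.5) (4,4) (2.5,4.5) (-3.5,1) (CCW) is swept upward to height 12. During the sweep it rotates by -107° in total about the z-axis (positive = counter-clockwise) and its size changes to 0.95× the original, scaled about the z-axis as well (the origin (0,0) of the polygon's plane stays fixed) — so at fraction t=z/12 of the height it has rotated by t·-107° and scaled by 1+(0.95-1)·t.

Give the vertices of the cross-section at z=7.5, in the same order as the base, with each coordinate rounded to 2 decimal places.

Cross-section at z=7.5: (-4.58,3.31) (-5.98,1.66) (0.44,-3.50) (2.86,-2.99) (5.09,-2.04) (4.96,-0.52) (-0.44,3.50)

t = z/height = 7.5/12 = 0.625
s = 1 + (scale-1)·z/height = 1 + (0.95-1)·7.5/12 = 0.968750
θ = twist·z/height = -107°·7.5/12 = -66.8750° = -1.167189 rad
cos θ = 0.392738, sin θ = -0.919650 (intermediates below are computed at full precision and shown rounded to 5 d.p.)
v1: (-5,-3) → rotate → (-4.72264,3.42004) → ×s → (-4.57506,3.31316) → (-4.58,3.31)
v2: (-4,-5) → rotate → (-6.16920,1.71491) → ×s → (-5.97642,1.66132) → (-5.98,1.66)
v3: (3.5,-1) → rotate → (0.45493,-3.61151) → ×s → (0.44072,-3.49865) → (0.44,-3.50)
v4: (4,1.5) → rotate → (2.95043,-3.08949) → ×s → (2.85823,-2.99295) → (2.86,-2.99)
v5: (4,4) → rotate → (5.24955,-2.10765) → ×s → (5.08551,-2.04178) → (5.09,-2.04)
v6: (2.5,4.5) → rotate → (5.12027,-0.53180) → ×s → (4.96026,-0.51518) → (4.96,-0.52)
v7: (-3.5,1) → rotate → (-0.45493,3.61151) → ×s → (-0.44072,3.49865) → (-0.44,3.50)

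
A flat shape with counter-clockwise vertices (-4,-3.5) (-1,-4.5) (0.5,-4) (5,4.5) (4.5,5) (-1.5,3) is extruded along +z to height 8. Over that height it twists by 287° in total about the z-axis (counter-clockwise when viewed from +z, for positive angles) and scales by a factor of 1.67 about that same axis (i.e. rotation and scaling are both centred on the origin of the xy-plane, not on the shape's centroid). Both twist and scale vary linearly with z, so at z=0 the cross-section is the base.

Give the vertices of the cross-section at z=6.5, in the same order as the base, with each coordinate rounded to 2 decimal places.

t = z/height = 6.5/8 = 0.8125
s = 1 + (scale-1)·z/height = 1 + (1.67-1)·6.5/8 = 1.544375
θ = twist·z/height = 287°·6.5/8 = 233.1875° = 4.069890 rad
cos θ = -0.599198, sin θ = -0.800601 (intermediates below are computed at full precision and shown rounded to 5 d.p.)
v1: (-4,-3.5) → rotate → (-0.40531,5.29960) → ×s → (-0.62595,8.18456) → (-0.63,8.18)
v2: (-1,-4.5) → rotate → (-3.00350,3.49699) → ×s → (-4.63854,5.40067) → (-4.64,5.40)
v3: (0.5,-4) → rotate → (-3.50200,1.99649) → ×s → (-5.40840,3.08333) → (-5.41,3.08)
v4: (5,4.5) → rotate → (0.60671,-6.69940) → ×s → (0.93699,-10.34638) → (0.94,-10.35)
v5: (4.5,5) → rotate → (1.30661,-6.59869) → ×s → (2.01790,-10.19086) → (2.02,-10.19)
v6: (-1.5,3) → rotate → (3.30060,-0.59669) → ×s → (5.09736,-0.92152) → (5.10,-0.92)

Cross-section at z=6.5: (-0.63,8.18) (-4.64,5.40) (-5.41,3.08) (0.94,-10.35) (2.02,-10.19) (5.10,-0.92)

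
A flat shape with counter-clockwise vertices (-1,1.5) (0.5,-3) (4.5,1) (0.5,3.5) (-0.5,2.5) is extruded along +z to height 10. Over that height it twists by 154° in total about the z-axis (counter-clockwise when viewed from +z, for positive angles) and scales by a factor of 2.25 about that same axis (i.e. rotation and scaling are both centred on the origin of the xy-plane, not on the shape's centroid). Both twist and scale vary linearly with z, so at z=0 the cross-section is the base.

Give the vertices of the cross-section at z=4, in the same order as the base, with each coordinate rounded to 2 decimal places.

t = z/height = 4/10 = 0.4
s = 1 + (scale-1)·z/height = 1 + (2.25-1)·4/10 = 1.500000
θ = twist·z/height = 154°·4/10 = 61.6000° = 1.075123 rad
cos θ = 0.475624, sin θ = 0.879649 (intermediates below are computed at full precision and shown rounded to 5 d.p.)
v1: (-1,1.5) → rotate → (-1.79510,-0.16621) → ×s → (-2.69265,-0.24932) → (-2.69,-0.25)
v2: (0.5,-3) → rotate → (2.87676,-0.98705) → ×s → (4.31514,-1.48057) → (4.32,-1.48)
v3: (4.5,1) → rotate → (1.26066,4.43404) → ×s → (1.89099,6.65106) → (1.89,6.65)
v4: (0.5,3.5) → rotate → (-2.84096,2.10451) → ×s → (-4.26144,3.15676) → (-4.26,3.16)
v5: (-0.5,2.5) → rotate → (-2.43693,0.74924) → ×s → (-3.65540,1.12385) → (-3.66,1.12)

Cross-section at z=4: (-2.69,-0.25) (4.32,-1.48) (1.89,6.65) (-4.26,3.16) (-3.66,1.12)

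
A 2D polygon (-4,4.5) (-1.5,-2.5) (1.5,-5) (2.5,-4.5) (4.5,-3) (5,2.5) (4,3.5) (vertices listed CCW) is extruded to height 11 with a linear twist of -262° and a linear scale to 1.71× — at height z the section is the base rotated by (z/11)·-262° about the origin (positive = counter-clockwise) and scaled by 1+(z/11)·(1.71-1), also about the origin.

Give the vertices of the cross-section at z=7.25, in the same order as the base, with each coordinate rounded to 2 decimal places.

t = z/height = 7.25/11 = 0.659091
s = 1 + (scale-1)·z/height = 1 + (1.71-1)·7.25/11 = 1.467955
θ = twist·z/height = -262°·7.25/11 = -172.6818° = -3.013866 rad
cos θ = -0.991854, sin θ = -0.127379 (intermediates below are computed at full precision and shown rounded to 5 d.p.)
v1: (-4,4.5) → rotate → (4.54062,-3.95383) → ×s → (6.66543,-5.80404) → (6.67,-5.80)
v2: (-1.5,-2.5) → rotate → (1.16933,2.67070) → ×s → (1.71653,3.92047) → (1.72,3.92)
v3: (1.5,-5) → rotate → (-2.12468,4.76820) → ×s → (-3.11893,6.99950) → (-3.12,7.00)
v4: (2.5,-4.5) → rotate → (-3.05284,4.14489) → ×s → (-4.48143,6.08452) → (-4.48,6.08)
v5: (4.5,-3) → rotate → (-4.84548,2.40236) → ×s → (-7.11295,3.52655) → (-7.11,3.53)
v6: (5,2.5) → rotate → (-4.64082,-3.11653) → ×s → (-6.81252,-4.57493) → (-6.81,-4.57)
v7: (4,3.5) → rotate → (-3.52159,-3.98101) → ×s → (-5.16953,-5.84394) → (-5.17,-5.84)

Cross-section at z=7.25: (6.67,-5.80) (1.72,3.92) (-3.12,7.00) (-4.48,6.08) (-7.11,3.53) (-6.81,-4.57) (-5.17,-5.84)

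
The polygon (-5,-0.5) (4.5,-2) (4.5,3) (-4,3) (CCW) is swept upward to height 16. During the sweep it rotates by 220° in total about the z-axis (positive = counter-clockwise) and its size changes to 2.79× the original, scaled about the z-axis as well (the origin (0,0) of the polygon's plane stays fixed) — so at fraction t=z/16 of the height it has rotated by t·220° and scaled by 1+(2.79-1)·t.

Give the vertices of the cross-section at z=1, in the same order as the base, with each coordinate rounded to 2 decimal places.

Cross-section at z=1: (-5.27,-1.86) (5.39,-0.97) (4.07,4.43) (-5.11,2.18)

t = z/height = 1/16 = 0.0625
s = 1 + (scale-1)·z/height = 1 + (2.79-1)·1/16 = 1.111875
θ = twist·z/height = 220°·1/16 = 13.7500° = 0.239983 rad
cos θ = 0.971342, sin θ = 0.237686 (intermediates below are computed at full precision and shown rounded to 5 d.p.)
v1: (-5,-0.5) → rotate → (-4.73787,-1.67410) → ×s → (-5.26792,-1.86139) → (-5.27,-1.86)
v2: (4.5,-2) → rotate → (4.84641,-0.87310) → ×s → (5.38860,-0.97078) → (5.39,-0.97)
v3: (4.5,3) → rotate → (3.65798,3.98361) → ×s → (4.06722,4.42928) → (4.07,4.43)
v4: (-4,3) → rotate → (-4.59843,1.96328) → ×s → (-5.11287,2.18292) → (-5.11,2.18)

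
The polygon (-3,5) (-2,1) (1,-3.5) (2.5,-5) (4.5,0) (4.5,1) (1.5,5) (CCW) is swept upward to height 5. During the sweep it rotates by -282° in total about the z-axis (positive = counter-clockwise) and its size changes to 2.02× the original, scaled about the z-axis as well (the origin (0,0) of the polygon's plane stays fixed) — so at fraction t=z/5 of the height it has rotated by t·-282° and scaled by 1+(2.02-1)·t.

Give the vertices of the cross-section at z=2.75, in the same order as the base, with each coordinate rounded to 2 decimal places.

t = z/height = 2.75/5 = 0.55
s = 1 + (scale-1)·z/height = 1 + (2.02-1)·2.75/5 = 1.561000
θ = twist·z/height = -282°·2.75/5 = -155.1000° = -2.707006 rad
cos θ = -0.907044, sin θ = -0.421036 (intermediates below are computed at full precision and shown rounded to 5 d.p.)
v1: (-3,5) → rotate → (4.82631,-3.27211) → ×s → (7.53387,-5.10777) → (7.53,-5.11)
v2: (-2,1) → rotate → (2.23512,-0.06497) → ×s → (3.48903,-0.10142) → (3.49,-0.10)
v3: (1,-3.5) → rotate → (-2.38067,2.75362) → ×s → (-3.71622,4.29840) → (-3.72,4.30)
v4: (2.5,-5) → rotate → (-4.37279,3.48263) → ×s → (-6.82592,5.43639) → (-6.83,5.44)
v5: (4.5,0) → rotate → (-4.08170,-1.89466) → ×s → (-6.37153,-2.95757) → (-6.37,-2.96)
v6: (4.5,1) → rotate → (-3.66066,-2.80171) → ×s → (-5.71429,-4.37346) → (-5.71,-4.37)
v7: (1.5,5) → rotate → (0.74461,-5.16677) → ×s → (1.16234,-8.06533) → (1.16,-8.07)

Cross-section at z=2.75: (7.53,-5.11) (3.49,-0.10) (-3.72,4.30) (-6.83,5.44) (-6.37,-2.96) (-5.71,-4.37) (1.16,-8.07)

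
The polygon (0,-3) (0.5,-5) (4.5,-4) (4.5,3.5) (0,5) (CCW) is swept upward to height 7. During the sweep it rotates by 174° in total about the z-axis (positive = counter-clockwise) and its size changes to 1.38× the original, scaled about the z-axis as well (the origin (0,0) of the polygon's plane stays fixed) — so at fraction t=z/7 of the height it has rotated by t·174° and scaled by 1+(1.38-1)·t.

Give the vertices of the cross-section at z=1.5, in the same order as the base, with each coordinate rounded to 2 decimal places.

t = z/height = 1.5/7 = 0.214286
s = 1 + (scale-1)·z/height = 1 + (1.38-1)·1.5/7 = 1.081429
θ = twist·z/height = 174°·1.5/7 = 37.2857° = 0.650758 rad
cos θ = 0.795625, sin θ = 0.605790 (intermediates below are computed at full precision and shown rounded to 5 d.p.)
v1: (0,-3) → rotate → (1.81737,-2.38687) → ×s → (1.96536,-2.58123) → (1.97,-2.58)
v2: (0.5,-5) → rotate → (3.42676,-3.67523) → ×s → (3.70580,-3.97450) → (3.71,-3.97)
v3: (4.5,-4) → rotate → (6.00347,-0.45644) → ×s → (6.49232,-0.49361) → (6.49,-0.49)
v4: (4.5,3.5) → rotate → (1.46005,5.51074) → ×s → (1.57893,5.95947) → (1.58,5.96)
v5: (0,5) → rotate → (-3.02895,3.97812) → ×s → (-3.27559,4.30206) → (-3.28,4.30)

Cross-section at z=1.5: (1.97,-2.58) (3.71,-3.97) (6.49,-0.49) (1.58,5.96) (-3.28,4.30)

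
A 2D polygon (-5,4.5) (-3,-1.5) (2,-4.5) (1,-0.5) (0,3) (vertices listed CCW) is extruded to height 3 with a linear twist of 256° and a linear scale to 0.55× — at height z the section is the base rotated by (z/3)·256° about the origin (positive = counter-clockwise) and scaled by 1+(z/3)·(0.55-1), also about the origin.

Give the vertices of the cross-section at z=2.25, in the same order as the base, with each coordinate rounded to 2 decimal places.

t = z/height = 2.25/3 = 0.75
s = 1 + (scale-1)·z/height = 1 + (0.55-1)·2.25/3 = 0.662500
θ = twist·z/height = 256°·2.25/3 = 192.0000° = 3.351032 rad
cos θ = -0.978148, sin θ = -0.207912 (intermediates below are computed at full precision and shown rounded to 5 d.p.)
v1: (-5,4.5) → rotate → (5.82634,-3.36211) → ×s → (3.85995,-2.22740) → (3.86,-2.23)
v2: (-3,-1.5) → rotate → (2.62258,2.09096) → ×s → (1.73746,1.38526) → (1.74,1.39)
v3: (2,-4.5) → rotate → (-2.89190,3.98584) → ×s → (-1.91588,2.64062) → (-1.92,2.64)
v4: (1,-0.5) → rotate → (-1.08210,0.28116) → ×s → (-0.71689,0.18627) → (-0.72,0.19)
v5: (0,3) → rotate → (0.62374,-2.93444) → ×s → (0.41322,-1.94407) → (0.41,-1.94)

Cross-section at z=2.25: (3.86,-2.23) (1.74,1.39) (-1.92,2.64) (-0.72,0.19) (0.41,-1.94)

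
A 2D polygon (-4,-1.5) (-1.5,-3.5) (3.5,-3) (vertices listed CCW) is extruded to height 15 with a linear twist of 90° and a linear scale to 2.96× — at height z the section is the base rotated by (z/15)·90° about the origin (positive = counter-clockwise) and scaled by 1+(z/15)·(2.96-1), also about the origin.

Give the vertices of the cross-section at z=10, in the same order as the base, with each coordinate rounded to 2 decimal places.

Cross-section at z=10: (-1.62,-9.72) (5.26,-7.03) (10.03,3.53)

t = z/height = 10/15 = 0.666667
s = 1 + (scale-1)·z/height = 1 + (2.96-1)·10/15 = 2.306667
θ = twist·z/height = 90°·10/15 = 60.0000° = 1.047198 rad
cos θ = 0.500000, sin θ = 0.866025 (intermediates below are computed at full precision and shown rounded to 5 d.p.)
v1: (-4,-1.5) → rotate → (-0.70096,-4.21410) → ×s → (-1.61689,-9.72053) → (-1.62,-9.72)
v2: (-1.5,-3.5) → rotate → (2.28109,-3.04904) → ×s → (5.26171,-7.03311) → (5.26,-7.03)
v3: (3.5,-3) → rotate → (4.34808,1.53109) → ×s → (10.02956,3.53171) → (10.03,3.53)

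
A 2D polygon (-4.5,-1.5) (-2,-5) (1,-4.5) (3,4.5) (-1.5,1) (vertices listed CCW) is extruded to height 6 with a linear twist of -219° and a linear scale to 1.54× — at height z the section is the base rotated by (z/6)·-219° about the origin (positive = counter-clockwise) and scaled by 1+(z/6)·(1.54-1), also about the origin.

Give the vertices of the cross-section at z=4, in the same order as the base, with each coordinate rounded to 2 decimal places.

t = z/height = 4/6 = 0.666667
s = 1 + (scale-1)·z/height = 1 + (1.54-1)·4/6 = 1.360000
θ = twist·z/height = -219°·4/6 = -146.0000° = -2.548181 rad
cos θ = -0.829038, sin θ = -0.559193 (intermediates below are computed at full precision and shown rounded to 5 d.p.)
v1: (-4.5,-1.5) → rotate → (2.89188,3.75992) → ×s → (3.93296,5.11350) → (3.93,5.11)
v2: (-2,-5) → rotate → (-1.13789,5.26357) → ×s → (-1.54753,7.15846) → (-1.55,7.16)
v3: (1,-4.5) → rotate → (-3.34541,3.17148) → ×s → (-4.54975,4.31321) → (-4.55,4.31)
v4: (3,4.5) → rotate → (0.02926,-5.40825) → ×s → (0.03979,-7.35522) → (0.04,-7.36)
v5: (-1.5,1) → rotate → (1.80275,0.00975) → ×s → (2.45174,0.01326) → (2.45,0.01)

Cross-section at z=4: (3.93,5.11) (-1.55,7.16) (-4.55,4.31) (0.04,-7.36) (2.45,0.01)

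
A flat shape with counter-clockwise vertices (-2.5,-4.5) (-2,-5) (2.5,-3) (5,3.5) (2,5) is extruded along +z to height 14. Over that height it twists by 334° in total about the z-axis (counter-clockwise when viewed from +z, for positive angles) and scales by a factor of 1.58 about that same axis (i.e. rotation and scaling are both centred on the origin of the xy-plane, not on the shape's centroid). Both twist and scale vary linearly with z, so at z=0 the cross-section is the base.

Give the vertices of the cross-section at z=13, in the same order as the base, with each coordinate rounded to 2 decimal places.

t = z/height = 13/14 = 0.928571
s = 1 + (scale-1)·z/height = 1 + (1.58-1)·13/14 = 1.538571
θ = twist·z/height = 334°·13/14 = 310.1429° = 5.413014 rad
cos θ = 0.644696, sin θ = -0.764439 (intermediates below are computed at full precision and shown rounded to 5 d.p.)
v1: (-2.5,-4.5) → rotate → (-5.05172,-0.99003) → ×s → (-7.77243,-1.52323) → (-7.77,-1.52)
v2: (-2,-5) → rotate → (-5.11159,-1.69460) → ×s → (-7.86454,-2.60726) → (-7.86,-2.61)
v3: (2.5,-3) → rotate → (-0.68158,-3.84519) → ×s → (-1.04866,-5.91609) → (-1.05,-5.92)
v4: (5,3.5) → rotate → (5.89902,-1.56576) → ×s → (9.07606,-2.40904) → (9.08,-2.41)
v5: (2,5) → rotate → (5.11159,1.69460) → ×s → (7.86454,2.60726) → (7.86,2.61)

Cross-section at z=13: (-7.77,-1.52) (-7.86,-2.61) (-1.05,-5.92) (9.08,-2.41) (7.86,2.61)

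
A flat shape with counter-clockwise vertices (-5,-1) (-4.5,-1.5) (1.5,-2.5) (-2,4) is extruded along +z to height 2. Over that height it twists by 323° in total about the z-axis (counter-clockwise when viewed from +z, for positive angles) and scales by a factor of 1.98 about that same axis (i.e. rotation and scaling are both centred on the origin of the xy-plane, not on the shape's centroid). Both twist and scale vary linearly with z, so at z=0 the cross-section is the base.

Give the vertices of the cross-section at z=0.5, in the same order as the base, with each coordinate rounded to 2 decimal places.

Cross-section at z=0.5: (0.23,-6.34) (0.94,-5.83) (3.37,1.34) (-5.32,-1.66)

t = z/height = 0.5/2 = 0.25
s = 1 + (scale-1)·z/height = 1 + (1.98-1)·0.5/2 = 1.245000
θ = twist·z/height = 323°·0.5/2 = 80.7500° = 1.409353 rad
cos θ = 0.160743, sin θ = 0.986996 (intermediates below are computed at full precision and shown rounded to 5 d.p.)
v1: (-5,-1) → rotate → (0.18328,-5.09572) → ×s → (0.22819,-6.34418) → (0.23,-6.34)
v2: (-4.5,-1.5) → rotate → (0.75715,-4.68260) → ×s → (0.94266,-5.82983) → (0.94,-5.83)
v3: (1.5,-2.5) → rotate → (2.70860,1.07864) → ×s → (3.37221,1.34290) → (3.37,1.34)
v4: (-2,4) → rotate → (-4.26947,-1.33102) → ×s → (-5.31549,-1.65712) → (-5.32,-1.66)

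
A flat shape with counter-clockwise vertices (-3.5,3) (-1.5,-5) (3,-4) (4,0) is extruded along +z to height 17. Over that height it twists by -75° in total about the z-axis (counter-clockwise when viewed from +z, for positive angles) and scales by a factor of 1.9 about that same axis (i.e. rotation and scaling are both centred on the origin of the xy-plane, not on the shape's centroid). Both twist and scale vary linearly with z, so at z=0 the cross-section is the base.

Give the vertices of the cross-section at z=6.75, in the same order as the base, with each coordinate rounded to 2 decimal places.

t = z/height = 6.75/17 = 0.397059
s = 1 + (scale-1)·z/height = 1 + (1.9-1)·6.75/17 = 1.357353
θ = twist·z/height = -75°·6.75/17 = -29.7794° = -0.519749 rad
cos θ = 0.867944, sin θ = -0.496662 (intermediates below are computed at full precision and shown rounded to 5 d.p.)
v1: (-3.5,3) → rotate → (-1.54782,4.34215) → ×s → (-2.10093,5.89383) → (-2.10,5.89)
v2: (-1.5,-5) → rotate → (-3.78523,-3.59473) → ×s → (-5.13789,-4.87931) → (-5.14,-4.88)
v3: (3,-4) → rotate → (0.61718,-4.96176) → ×s → (0.83774,-6.73486) → (0.84,-6.73)
v4: (4,0) → rotate → (3.47178,-1.98665) → ×s → (4.71243,-2.69658) → (4.71,-2.70)

Cross-section at z=6.75: (-2.10,5.89) (-5.14,-4.88) (0.84,-6.73) (4.71,-2.70)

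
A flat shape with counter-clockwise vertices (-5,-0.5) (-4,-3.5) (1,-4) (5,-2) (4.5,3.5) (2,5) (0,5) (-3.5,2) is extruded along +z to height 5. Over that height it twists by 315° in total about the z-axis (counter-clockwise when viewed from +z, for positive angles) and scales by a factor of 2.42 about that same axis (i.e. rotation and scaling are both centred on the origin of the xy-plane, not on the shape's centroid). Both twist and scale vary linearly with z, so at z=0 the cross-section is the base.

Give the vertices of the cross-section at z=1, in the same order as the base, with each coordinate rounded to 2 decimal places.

Cross-section at z=1: (-2.34,-6.01) (1.67,-6.62) (5.16,-1.19) (5.20,4.55) (-1.38,7.19) (-4.55,5.20) (-5.72,2.91) (-4.33,-2.84)

t = z/height = 1/5 = 0.2
s = 1 + (scale-1)·z/height = 1 + (2.42-1)·1/5 = 1.284000
θ = twist·z/height = 315°·1/5 = 63.0000° = 1.099557 rad
cos θ = 0.453990, sin θ = 0.891007 (intermediates below are computed at full precision and shown rounded to 5 d.p.)
v1: (-5,-0.5) → rotate → (-1.82445,-4.68203) → ×s → (-2.34259,-6.01172) → (-2.34,-6.01)
v2: (-4,-3.5) → rotate → (1.30256,-5.15299) → ×s → (1.67249,-6.61644) → (1.67,-6.62)
v3: (1,-4) → rotate → (4.01802,-0.92496) → ×s → (5.15913,-1.18764) → (5.16,-1.19)
v4: (5,-2) → rotate → (4.05197,3.54705) → ×s → (5.20272,4.55441) → (5.20,4.55)
v5: (4.5,3.5) → rotate → (-1.07557,5.59850) → ×s → (-1.38103,7.18847) → (-1.38,7.19)
v6: (2,5) → rotate → (-3.54705,4.05197) → ×s → (-4.55441,5.20272) → (-4.55,5.20)
v7: (0,5) → rotate → (-4.45503,2.26995) → ×s → (-5.72026,2.91462) → (-5.72,2.91)
v8: (-3.5,2) → rotate → (-3.37098,-2.21054) → ×s → (-4.32834,-2.83834) → (-4.33,-2.84)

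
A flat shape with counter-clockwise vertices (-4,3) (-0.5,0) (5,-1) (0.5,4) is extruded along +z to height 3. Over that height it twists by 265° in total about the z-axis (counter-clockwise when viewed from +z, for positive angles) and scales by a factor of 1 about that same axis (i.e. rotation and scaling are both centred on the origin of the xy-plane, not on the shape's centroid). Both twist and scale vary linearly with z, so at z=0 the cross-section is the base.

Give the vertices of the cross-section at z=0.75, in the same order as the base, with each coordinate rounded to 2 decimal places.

Cross-section at z=0.75: (-4.36,-2.45) (-0.20,-0.46) (2.93,4.17) (-3.46,2.07)

t = z/height = 0.75/3 = 0.25
s = 1 + (scale-1)·z/height = 1 + (1-1)·0.75/3 = 1.000000
θ = twist·z/height = 265°·0.75/3 = 66.2500° = 1.156281 rad
cos θ = 0.402747, sin θ = 0.915311 (intermediates below are computed at full precision and shown rounded to 5 d.p.)
v1: (-4,3) → rotate → (-4.35692,-2.45301) → ×s → (-4.35692,-2.45301) → (-4.36,-2.45)
v2: (-0.5,0) → rotate → (-0.20137,-0.45766) → ×s → (-0.20137,-0.45766) → (-0.20,-0.46)
v3: (5,-1) → rotate → (2.92904,4.17381) → ×s → (2.92904,4.17381) → (2.93,4.17)
v4: (0.5,4) → rotate → (-3.45987,2.06864) → ×s → (-3.45987,2.06864) → (-3.46,2.07)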